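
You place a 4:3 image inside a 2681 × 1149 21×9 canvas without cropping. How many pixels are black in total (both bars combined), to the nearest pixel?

1320201 pixels

Since 1.333 < 2.333, the image is height-limited.
The image is 1149 × 4/3 ≈ 1532.0000 px wide.
2681 − 1532.0000 = 1149.0000 px of bars.
Bar area = 1149.0000 × 1149 ≈ 1320201 px.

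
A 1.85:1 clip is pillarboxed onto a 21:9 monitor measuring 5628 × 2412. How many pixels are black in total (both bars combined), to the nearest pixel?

2811910 pixels

1.85:1 is narrower than 21:9, so it spans the full height.
That makes the image 4462.2000 px wide (2412 × 1.850).
Leftover width: 5628 − 4462.2000 = 1165.8000 px.
Bar area = 1165.8000 × 2412 ≈ 2811910 px.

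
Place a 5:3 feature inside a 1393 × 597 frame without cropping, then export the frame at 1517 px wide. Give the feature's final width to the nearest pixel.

Fitted into 1393×597, the feature spans the height; its width is 597 × 5/3 ≈ 995.00 px.
The frame scales by 1517/1393 = 1.0890; 995.00 × 1.0890 ≈ 1083.57 px.

1084 px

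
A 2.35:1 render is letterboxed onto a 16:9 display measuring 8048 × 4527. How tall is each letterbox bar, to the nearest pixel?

551 px

2.35:1 (2.350) > 16:9 (1.778), so the render fills the width.
That makes the image 3424.68 px tall (8048 / 2.350).
Black = 4527 − 3424.68 = 1102.32 px, or 551.16 per bar.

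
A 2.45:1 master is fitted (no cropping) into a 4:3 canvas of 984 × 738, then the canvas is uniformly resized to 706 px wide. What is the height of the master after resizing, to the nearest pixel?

288 px

At 984×738 the master is width-limited, so height = 984 / 2.450 ≈ 401.63 px.
The frame scales by 706/984 = 0.7175; 401.63 × 0.7175 ≈ 288.16 px.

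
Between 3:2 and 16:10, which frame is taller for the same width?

3:2 = 1.5 and 16:10 = 1.6; 1.6 > 1.5. The smaller width-to-height ratio is the taller frame.

3:2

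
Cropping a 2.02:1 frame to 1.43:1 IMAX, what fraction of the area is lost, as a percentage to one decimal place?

29.2%

The height stays; only width is cut (since 1.43:1 IMAX is narrower than 2.02:1).
Fraction kept = (1.430)/(2.020) ≈ 70.79%, so 29.21% is lost.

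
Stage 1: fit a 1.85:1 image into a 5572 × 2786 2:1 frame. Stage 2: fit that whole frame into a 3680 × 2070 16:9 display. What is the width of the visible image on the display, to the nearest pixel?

3404 px

Inside the 5572×2786 canvas the image is height-limited at 5154.10 × 2786.00.
Second fit — the 2:1 canvas into 3680×2070 spans the width: 3680.00 × 1840.00 (×0.6604 from 5572×2786).
Applying the same ×0.6604: 5154.10 → 3404.00.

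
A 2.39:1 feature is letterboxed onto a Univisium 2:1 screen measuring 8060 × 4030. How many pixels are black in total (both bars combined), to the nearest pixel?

Since 2.390 > 2.000, the feature is width-limited.
Content height = 8060 / 2.390 ≈ 3372.3849 px.
4030 − 3372.3849 = 657.6151 px of bars.
That's 657.6151 × 8060 ≈ 5300377 black pixels.

5300377 pixels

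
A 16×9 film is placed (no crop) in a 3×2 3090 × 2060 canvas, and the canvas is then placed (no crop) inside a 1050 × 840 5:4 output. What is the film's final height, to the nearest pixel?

591 px

Inside the 3090×2060 canvas the film is width-limited at 3090.00 × 1738.12.
Second fit — the 3×2 canvas into 1050×840 spans the width: 1050.00 × 700.00 (×0.3398 from 3090×2060).
The film scales with it: height 1738.12 × 0.3398 ≈ 590.62.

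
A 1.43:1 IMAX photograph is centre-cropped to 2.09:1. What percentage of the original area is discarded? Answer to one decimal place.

2.09:1 is wider than 1.43:1 IMAX, so the crop keeps the full width and trims the height.
Area ratio = (1.430)/(2.090) = 68.42%; the remaining 31.58% is cropped out.

31.6%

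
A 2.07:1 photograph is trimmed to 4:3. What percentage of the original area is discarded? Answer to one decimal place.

35.6%

Going from 2.07:1 to 4:3 means cutting width while keeping height.
Fraction kept = (1.333)/(2.070) ≈ 64.41%, so 35.59% is lost.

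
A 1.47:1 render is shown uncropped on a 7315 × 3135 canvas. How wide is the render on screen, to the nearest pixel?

4608 px

Since 1.470 < 2.333, the render is height-limited.
The render is 3135 × 1.470 ≈ 4608.45 px wide.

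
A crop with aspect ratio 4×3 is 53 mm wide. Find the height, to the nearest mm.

40 mm

53 / 4 × 3 = 39.75.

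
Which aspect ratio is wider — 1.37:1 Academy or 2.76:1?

2.76:1

1.37 and 2.76; 2.76 > 1.37.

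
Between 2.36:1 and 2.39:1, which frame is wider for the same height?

2.36 and 2.39; 2.39 > 2.36.

2.39:1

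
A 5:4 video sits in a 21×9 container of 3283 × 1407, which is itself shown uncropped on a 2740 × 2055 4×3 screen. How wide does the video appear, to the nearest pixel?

5:4 in 3283×1407: fills the height, so the video is 1758.75 × 1407.00.
21×9 in 2740×2055: fills the width, so the intermediate becomes 2740.00 × 1174.29 — a scale of ×0.8346.
Applying the same ×0.8346: 1758.75 → 1467.86.

1468 px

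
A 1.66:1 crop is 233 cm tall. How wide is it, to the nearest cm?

Width = 233 × 1.660 = 386.78.

387 cm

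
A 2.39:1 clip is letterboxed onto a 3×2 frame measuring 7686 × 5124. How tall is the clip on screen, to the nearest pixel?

2.39:1 (2.390) > 3×2 (1.500), so the clip fills the width.
That makes the image 3215.90 px tall (7686 / 2.390).

3216 px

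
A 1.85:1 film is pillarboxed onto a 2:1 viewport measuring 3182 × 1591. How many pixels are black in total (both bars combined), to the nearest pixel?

1.85:1 is narrower than 2:1, so it spans the full height.
The film is 1591 × 1.850 ≈ 2943.3500 px wide.
3182 − 2943.3500 = 238.6500 px of bars.
That's 238.6500 × 1591 ≈ 379692 black pixels.

379692 pixels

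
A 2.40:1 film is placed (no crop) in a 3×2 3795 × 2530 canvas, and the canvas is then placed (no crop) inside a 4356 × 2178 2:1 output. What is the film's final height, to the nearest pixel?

First fit — 2.40:1 into 3795×2530 spans the width: 3795.00 × 1581.25.
Second fit — the 3×2 canvas into 4356×2178 spans the height: 3267.00 × 2178.00 (×0.8609 from 3795×2530).
Applying the same ×0.8609: 1581.25 → 1361.25.

1361 px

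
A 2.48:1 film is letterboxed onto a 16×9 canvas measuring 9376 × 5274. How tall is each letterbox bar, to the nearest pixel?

2.48:1 (2.480) > 16×9 (1.778), so the film fills the width.
Content height = 9376 / 2.480 ≈ 3780.65 px.
5274 − 3780.65 = 1493.35 px of bars (746.68 each).

747 px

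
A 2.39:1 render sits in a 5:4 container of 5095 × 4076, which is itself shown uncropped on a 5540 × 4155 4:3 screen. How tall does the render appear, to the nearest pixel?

Inside the 5095×4076 canvas the render is width-limited at 5095.00 × 2131.80.
Second fit — the 5:4 canvas into 5540×4155 spans the height: 5193.75 × 4155.00 (×1.0194 from 5095×4076).
So the render's height is 2131.80 × 1.0194 ≈ 2173.12.

2173 px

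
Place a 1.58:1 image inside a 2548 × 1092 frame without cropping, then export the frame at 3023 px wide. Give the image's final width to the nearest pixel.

In the 2548×1092 frame the image fills the height: width = 1092 × 1.580 ≈ 1725.36 px.
The frame scales by 3023/2548 = 1.1864; 1725.36 × 1.1864 ≈ 2047.00 px.

2047 px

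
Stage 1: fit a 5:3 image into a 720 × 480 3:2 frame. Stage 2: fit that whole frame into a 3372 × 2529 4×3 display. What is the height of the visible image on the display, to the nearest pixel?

2023 px

First fit — 5:3 into 720×480 spans the width: 720.00 × 432.00.
3:2 in 3372×2529: fills the width, so the intermediate becomes 3372.00 × 2248.00 — a scale of ×4.6833.
So the image's height is 432.00 × 4.6833 ≈ 2023.20.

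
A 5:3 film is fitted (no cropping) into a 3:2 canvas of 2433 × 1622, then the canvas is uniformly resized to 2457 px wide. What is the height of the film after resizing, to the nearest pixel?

In the 2433×1622 frame the film fills the width: height = 2433 × 3/5 ≈ 1459.80 px.
Scaling 2433 → 2457 is ×1.0099, so the height becomes 1459.80 × 1.0099 ≈ 1474.20 px.

1474 px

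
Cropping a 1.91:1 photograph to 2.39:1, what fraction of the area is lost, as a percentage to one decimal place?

20.1%

The width stays; only height is cut (since 2.39:1 is wider than 1.91:1).
Area ratio = (1.910)/(2.390) = 79.92%; the remaining 20.08% is cropped out.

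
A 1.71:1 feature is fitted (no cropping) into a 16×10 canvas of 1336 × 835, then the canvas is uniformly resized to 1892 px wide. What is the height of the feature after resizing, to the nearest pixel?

1106 px

Fitted into 1336×835, the feature spans the width; its height is 1336 / 1.710 ≈ 781.29 px.
The frame scales by 1892/1336 = 1.4162; 781.29 × 1.4162 ≈ 1106.43 px.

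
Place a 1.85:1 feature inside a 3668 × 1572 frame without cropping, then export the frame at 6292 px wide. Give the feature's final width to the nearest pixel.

4989 px

Fitted into 3668×1572, the feature spans the height; its width is 1572 × 1.850 ≈ 2908.20 px.
Scaling 3668 → 6292 is ×1.7154, so the width becomes 2908.20 × 1.7154 ≈ 4988.66 px.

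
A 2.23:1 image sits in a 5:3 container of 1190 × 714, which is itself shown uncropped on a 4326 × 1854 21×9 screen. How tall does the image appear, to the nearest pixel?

Inside the 1190×714 canvas the image is width-limited at 1190.00 × 533.63.
Second fit — the 5:3 canvas into 4326×1854 spans the height: 3090.00 × 1854.00 (×2.5966 from 1190×714).
Applying the same ×2.5966: 533.63 → 1385.65.

1386 px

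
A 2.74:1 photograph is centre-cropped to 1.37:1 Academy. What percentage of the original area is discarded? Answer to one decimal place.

The height stays; only width is cut (since 1.37:1 Academy is narrower than 2.74:1).
(1.370)/(2.740) ≈ 0.500 of the area survives, leaving 50.00% discarded.

50.0%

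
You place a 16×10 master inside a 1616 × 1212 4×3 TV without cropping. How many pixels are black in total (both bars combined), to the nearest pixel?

326432 pixels

Since 1.600 > 1.333, the master is width-limited.
Content height = 1616 × 10/16 ≈ 1010.0000 px.
Leftover height: 1212 − 1010.0000 = 202.0000 px.
That's 202.0000 × 1616 ≈ 326432 black pixels.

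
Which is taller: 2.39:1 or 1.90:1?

1.90:1

2.39 and 1.9; 2.39 > 1.9. The smaller width-to-height ratio is the taller frame.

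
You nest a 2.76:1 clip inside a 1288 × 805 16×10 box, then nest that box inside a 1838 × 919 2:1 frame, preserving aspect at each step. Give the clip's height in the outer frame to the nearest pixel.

533 px

Inside the 1288×805 canvas the clip is width-limited at 1288.00 × 466.67.
Second fit — the 16×10 canvas into 1838×919 spans the height: 1470.40 × 919.00 (×1.1416 from 1288×805).
The clip scales with it: height 466.67 × 1.1416 ≈ 532.75.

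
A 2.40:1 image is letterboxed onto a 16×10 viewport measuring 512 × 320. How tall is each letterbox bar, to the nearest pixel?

53 px

2.40:1 is wider than 16×10, so it spans the full width.
Content height = 512 / 2.400 ≈ 213.33 px.
Leftover height: 320 − 213.33 = 106.67 px → 53.33 each side.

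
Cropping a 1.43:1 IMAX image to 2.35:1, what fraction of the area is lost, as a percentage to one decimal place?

39.1%

2.35:1 is wider than 1.43:1 IMAX, so the crop keeps the full width and trims the height.
Fraction kept = (1.430)/(2.350) ≈ 60.85%, so 39.15% is lost.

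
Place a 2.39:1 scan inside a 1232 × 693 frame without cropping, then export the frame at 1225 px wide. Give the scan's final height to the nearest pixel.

513 px

In the 1232×693 frame the scan fills the width: height = 1232 / 2.390 ≈ 515.48 px.
Scaling 1232 → 1225 is ×0.9943, so the height becomes 515.48 × 0.9943 ≈ 512.55 px.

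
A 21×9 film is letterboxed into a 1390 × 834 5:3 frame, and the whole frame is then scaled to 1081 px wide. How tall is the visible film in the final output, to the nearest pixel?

In the 1390×834 frame the film fills the width: height = 1390 × 9/21 ≈ 595.71 px.
Resizing to 1081 px wide multiplies everything by 0.7777: 595.71 → 463.29 px.

463 px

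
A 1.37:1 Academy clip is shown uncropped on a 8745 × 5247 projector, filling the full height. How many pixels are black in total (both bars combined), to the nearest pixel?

8167533 pixels

That makes the image 7188.3900 px wide (5247 × 1.370).
8745 − 7188.3900 = 1556.6100 px of bars.
Across the 5247-px span: 1556.6100 × 5247 ≈ 8167533 px.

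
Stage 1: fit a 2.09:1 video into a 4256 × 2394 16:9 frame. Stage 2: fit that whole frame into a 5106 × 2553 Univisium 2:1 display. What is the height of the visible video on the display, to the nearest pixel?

2172 px

First fit — 2.09:1 into 4256×2394 spans the width: 4256.00 × 2036.36.
The 16:9 canvas is height-limited in 5106×2553, giving 4538.67 × 2553.00; scale factor 1.0664.
The video scales with it: height 2036.36 × 1.0664 ≈ 2171.61.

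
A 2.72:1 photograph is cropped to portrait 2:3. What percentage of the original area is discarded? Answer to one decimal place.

75.5%

The height stays; only width is cut (since portrait 2:3 is narrower than 2.72:1).
Fraction kept = (0.667)/(2.720) ≈ 24.51%, so 75.49% is lost.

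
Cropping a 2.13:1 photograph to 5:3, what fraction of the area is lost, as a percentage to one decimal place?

21.8%

Going from 2.13:1 to 5:3 means cutting width while keeping height.
Area ratio = (1.667)/(2.130) = 78.25%; the remaining 21.75% is cropped out.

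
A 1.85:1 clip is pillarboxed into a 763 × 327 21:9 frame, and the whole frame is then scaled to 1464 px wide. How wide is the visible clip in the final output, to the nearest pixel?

At 763×327 the clip is height-limited, so width = 327 × 1.850 ≈ 604.95 px.
Scaling 763 → 1464 is ×1.9187, so the width becomes 604.95 × 1.9187 ≈ 1160.74 px.

1161 px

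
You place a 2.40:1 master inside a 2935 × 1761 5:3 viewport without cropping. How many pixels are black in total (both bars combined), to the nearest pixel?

1579275 pixels

Since 2.400 > 1.667, the master is width-limited.
That makes the image 1222.9167 px tall (2935 / 2.400).
Leftover height: 1761 − 1222.9167 = 538.0833 px.
That's 538.0833 × 2935 ≈ 1579275 black pixels.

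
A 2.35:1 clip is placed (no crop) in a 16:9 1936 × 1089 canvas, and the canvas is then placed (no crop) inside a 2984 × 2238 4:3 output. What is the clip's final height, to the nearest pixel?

Inside the 1936×1089 canvas the clip is width-limited at 1936.00 × 823.83.
16:9 in 2984×2238: fills the width, so the intermediate becomes 2984.00 × 1678.50 — a scale of ×1.5413.
So the clip's height is 823.83 × 1.5413 ≈ 1269.79.

1270 px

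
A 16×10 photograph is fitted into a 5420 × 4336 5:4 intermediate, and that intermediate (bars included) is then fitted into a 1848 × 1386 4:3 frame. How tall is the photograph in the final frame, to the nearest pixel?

Inside the 5420×4336 canvas the photograph is width-limited at 5420.00 × 3387.50.
Second fit — the 5:4 canvas into 1848×1386 spans the height: 1732.50 × 1386.00 (×0.3196 from 5420×4336).
The photograph scales with it: height 3387.50 × 0.3196 ≈ 1082.81.

1083 px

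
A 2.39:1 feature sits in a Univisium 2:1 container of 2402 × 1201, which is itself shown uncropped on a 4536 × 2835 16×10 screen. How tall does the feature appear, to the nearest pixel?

1898 px

2.39:1 in 2402×1201: fills the width, so the feature is 2402.00 × 1005.02.
Second fit — the Univisium 2:1 canvas into 4536×2835 spans the width: 4536.00 × 2268.00 (×1.8884 from 2402×1201).
Applying the same ×1.8884: 1005.02 → 1897.91.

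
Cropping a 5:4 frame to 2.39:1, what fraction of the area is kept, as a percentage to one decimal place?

52.3%

Going from 5:4 to 2.39:1 means cutting height while keeping width.
Area ratio = (1.250)/(2.390) = 52.30% retained.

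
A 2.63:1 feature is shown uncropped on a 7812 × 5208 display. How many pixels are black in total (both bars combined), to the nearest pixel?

17480583 pixels

Since 2.630 > 1.500, the feature is width-limited.
Content height = 7812 / 2.630 ≈ 2970.3422 px.
5208 − 2970.3422 = 2237.6578 px of bars.
Bar area = 2237.6578 × 7812 ≈ 17480583 px.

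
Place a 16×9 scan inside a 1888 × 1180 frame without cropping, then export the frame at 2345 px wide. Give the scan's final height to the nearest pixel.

In the 1888×1180 frame the scan fills the width: height = 1888 × 9/16 ≈ 1062.00 px.
The frame scales by 2345/1888 = 1.2421; 1062.00 × 1.2421 ≈ 1319.06 px.

1319 px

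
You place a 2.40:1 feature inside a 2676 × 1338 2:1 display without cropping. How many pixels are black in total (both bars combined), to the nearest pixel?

Since 2.400 > 2.000, the feature is width-limited.
That makes the image 1115.0000 px tall (2676 / 2.400).
Leftover height: 1338 − 1115.0000 = 223.0000 px.
Across the 2676-px span: 223.0000 × 2676 ≈ 596748 px.

596748 pixels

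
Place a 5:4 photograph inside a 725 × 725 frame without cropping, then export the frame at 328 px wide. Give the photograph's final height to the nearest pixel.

In the 725×725 frame the photograph fills the width: height = 725 × 4/5 ≈ 580.00 px.
Scaling 725 → 328 is ×0.4524, so the height becomes 580.00 × 0.4524 ≈ 262.40 px.

262 px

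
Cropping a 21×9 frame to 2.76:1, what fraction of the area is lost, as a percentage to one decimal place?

15.5%

2.76:1 is wider than 21×9, so the crop keeps the full width and trims the height.
(2.333)/(2.760) ≈ 0.845 of the area survives, leaving 15.46% discarded.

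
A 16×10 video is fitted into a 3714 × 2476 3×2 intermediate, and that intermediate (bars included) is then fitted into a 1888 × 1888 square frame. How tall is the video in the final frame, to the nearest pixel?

1180 px

Inside the 3714×2476 canvas the video is width-limited at 3714.00 × 2321.25.
Second fit — the 3×2 canvas into 1888×1888 spans the width: 1888.00 × 1258.67 (×0.5083 from 3714×2476).
Applying the same ×0.5083: 2321.25 → 1180.00.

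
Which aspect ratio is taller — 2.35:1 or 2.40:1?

2.35 and 2.4; 2.4 > 2.35. The smaller width-to-height ratio is the taller frame.

2.35:1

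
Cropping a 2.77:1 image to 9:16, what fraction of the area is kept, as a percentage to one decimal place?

The height stays; only width is cut (since 9:16 is narrower than 2.77:1).
Area ratio = (0.562)/(2.770) = 20.31% retained.

20.3%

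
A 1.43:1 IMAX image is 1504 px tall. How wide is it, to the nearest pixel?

1504 × 1.430 = 2150.72.

2151 px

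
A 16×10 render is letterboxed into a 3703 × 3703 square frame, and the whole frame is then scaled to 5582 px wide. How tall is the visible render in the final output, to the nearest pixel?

3489 px

Fitted into 3703×3703, the render spans the width; its height is 3703 × 10/16 ≈ 2314.38 px.
Resizing to 5582 px wide multiplies everything by 1.5074: 2314.38 → 3488.75 px.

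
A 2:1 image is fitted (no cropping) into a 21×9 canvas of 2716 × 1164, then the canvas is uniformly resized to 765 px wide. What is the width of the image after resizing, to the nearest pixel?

656 px

In the 2716×1164 frame the image fills the height: width = 1164 × 2/1 ≈ 2328.00 px.
The frame scales by 765/2716 = 0.2817; 2328.00 × 0.2817 ≈ 655.71 px.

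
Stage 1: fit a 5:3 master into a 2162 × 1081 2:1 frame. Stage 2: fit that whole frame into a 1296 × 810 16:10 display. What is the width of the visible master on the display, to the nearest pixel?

1080 px

5:3 in 2162×1081: fills the height, so the master is 1801.67 × 1081.00.
2:1 in 1296×810: fills the width, so the intermediate becomes 1296.00 × 648.00 — a scale of ×0.5994.
So the master's width is 1801.67 × 0.5994 ≈ 1080.00.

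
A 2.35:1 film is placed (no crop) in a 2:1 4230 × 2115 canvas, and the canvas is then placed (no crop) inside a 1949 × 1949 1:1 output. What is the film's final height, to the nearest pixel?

829 px

First fit — 2.35:1 into 4230×2115 spans the width: 4230.00 × 1800.00.
Second fit — the 2:1 canvas into 1949×1949 spans the width: 1949.00 × 974.50 (×0.4608 from 4230×2115).
So the film's height is 1800.00 × 0.4608 ≈ 829.36.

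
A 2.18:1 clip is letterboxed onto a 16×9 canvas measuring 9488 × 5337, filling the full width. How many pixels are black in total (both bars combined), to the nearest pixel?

9342895 pixels

That makes the image 4352.2936 px tall (9488 / 2.180).
5337 − 4352.2936 = 984.7064 px of bars.
Bar area = 984.7064 × 9488 ≈ 9342895 px.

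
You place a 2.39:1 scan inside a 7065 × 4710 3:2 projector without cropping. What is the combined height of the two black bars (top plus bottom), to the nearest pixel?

Since 2.390 > 1.500, the scan is width-limited.
The scan is 7065 / 2.390 ≈ 2956.07 px tall.
4710 − 2956.07 = 1753.93 px of bars.

1754 px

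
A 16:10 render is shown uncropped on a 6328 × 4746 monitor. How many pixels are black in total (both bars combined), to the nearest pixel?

5005448 pixels

16:10 (1.600) > 4:3 (1.333), so the render fills the width.
The render is 6328 × 10/16 ≈ 3955.0000 px tall.
Black = 4746 − 3955.0000 = 791.0000 px.
Bar area = 791.0000 × 6328 ≈ 5005448 px.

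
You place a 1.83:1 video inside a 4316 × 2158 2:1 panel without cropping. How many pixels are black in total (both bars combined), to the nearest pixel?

1.83:1 (1.830) < 2:1 (2.000), so the video fills the height.
The video is 2158 × 1.830 ≈ 3949.1400 px wide.
4316 − 3949.1400 = 366.8600 px of bars.
Across the 2158-px span: 366.8600 × 2158 ≈ 791684 px.

791684 pixels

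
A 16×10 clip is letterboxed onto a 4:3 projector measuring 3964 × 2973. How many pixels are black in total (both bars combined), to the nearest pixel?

1964162 pixels

16×10 (1.600) > 4:3 (1.333), so the clip fills the width.
That makes the image 2477.5000 px tall (3964 × 10/16).
2973 − 2477.5000 = 495.5000 px of bars.
Bar area = 495.5000 × 3964 ≈ 1964162 px.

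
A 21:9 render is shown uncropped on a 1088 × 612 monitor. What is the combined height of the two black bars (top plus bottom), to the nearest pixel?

146 px

Since 2.333 > 1.778, the render is width-limited.
That makes the image 466.29 px tall (1088 × 9/21).
Black = 612 − 466.29 = 145.71 px.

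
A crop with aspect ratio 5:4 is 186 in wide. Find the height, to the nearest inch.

At 5:4, 186·4/5 ≈ 148.80.

149 in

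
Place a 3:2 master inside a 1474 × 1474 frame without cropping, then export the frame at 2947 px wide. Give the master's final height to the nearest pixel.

In the 1474×1474 frame the master fills the width: height = 1474 × 2/3 ≈ 982.67 px.
The frame scales by 2947/1474 = 1.9993; 982.67 × 1.9993 ≈ 1964.67 px.

1965 px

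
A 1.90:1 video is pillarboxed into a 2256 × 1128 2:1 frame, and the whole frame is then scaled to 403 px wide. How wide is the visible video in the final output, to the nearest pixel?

Fitted into 2256×1128, the video spans the height; its width is 1128 × 1.900 ≈ 2143.20 px.
The frame scales by 403/2256 = 0.1786; 2143.20 × 0.1786 ≈ 382.85 px.

383 px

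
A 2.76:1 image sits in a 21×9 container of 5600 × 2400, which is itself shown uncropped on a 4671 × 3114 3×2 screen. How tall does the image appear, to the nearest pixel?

1692 px

First fit — 2.76:1 into 5600×2400 spans the width: 5600.00 × 2028.99.
21×9 in 4671×3114: fills the width, so the intermediate becomes 4671.00 × 2001.86 — a scale of ×0.8341.
Applying the same ×0.8341: 2028.99 → 1692.39.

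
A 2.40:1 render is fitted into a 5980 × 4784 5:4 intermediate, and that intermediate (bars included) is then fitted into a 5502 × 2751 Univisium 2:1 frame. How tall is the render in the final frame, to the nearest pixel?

2.40:1 in 5980×4784: fills the width, so the render is 5980.00 × 2491.67.
The 5:4 canvas is height-limited in 5502×2751, giving 3438.75 × 2751.00; scale factor 0.5750.
Applying the same ×0.5750: 2491.67 → 1432.81.

1433 px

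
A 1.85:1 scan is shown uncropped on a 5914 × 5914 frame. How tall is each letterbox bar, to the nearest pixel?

1359 px

Since 1.850 > 1.000, the scan is width-limited.
Content height = 5914 / 1.850 ≈ 3196.76 px.
Leftover height: 5914 − 3196.76 = 2717.24 px → 1358.62 each side.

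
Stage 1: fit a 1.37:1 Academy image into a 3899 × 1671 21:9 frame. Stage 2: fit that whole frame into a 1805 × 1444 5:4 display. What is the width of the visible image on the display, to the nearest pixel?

First fit — 1.37:1 Academy into 3899×1671 spans the height: 2289.27 × 1671.00.
21:9 in 1805×1444: fills the width, so the intermediate becomes 1805.00 × 773.57 — a scale of ×0.4629.
So the image's width is 2289.27 × 0.4629 ≈ 1059.79.

1060 px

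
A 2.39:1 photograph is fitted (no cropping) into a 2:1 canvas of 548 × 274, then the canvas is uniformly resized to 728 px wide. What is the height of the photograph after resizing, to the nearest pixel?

In the 548×274 frame the photograph fills the width: height = 548 / 2.390 ≈ 229.29 px.
Resizing to 728 px wide multiplies everything by 1.3285: 229.29 → 304.60 px.

305 px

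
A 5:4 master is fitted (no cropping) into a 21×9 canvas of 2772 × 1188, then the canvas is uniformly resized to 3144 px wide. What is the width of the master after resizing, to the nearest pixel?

At 2772×1188 the master is height-limited, so width = 1188 × 5/4 ≈ 1485.00 px.
Scaling 2772 → 3144 is ×1.1342, so the width becomes 1485.00 × 1.1342 ≈ 1684.29 px.

1684 px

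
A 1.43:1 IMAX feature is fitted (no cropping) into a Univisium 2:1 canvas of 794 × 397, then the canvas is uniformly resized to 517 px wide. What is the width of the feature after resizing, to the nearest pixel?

Fitted into 794×397, the feature spans the height; its width is 397 × 1.430 ≈ 567.71 px.
Resizing to 517 px wide multiplies everything by 0.6511: 567.71 → 369.65 px.

370 px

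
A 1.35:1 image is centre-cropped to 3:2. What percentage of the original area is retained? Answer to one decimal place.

Going from 1.35:1 to 3:2 means cutting height while keeping width.
(1.350)/(1.500) ≈ 0.900 of the area survives.

90.0%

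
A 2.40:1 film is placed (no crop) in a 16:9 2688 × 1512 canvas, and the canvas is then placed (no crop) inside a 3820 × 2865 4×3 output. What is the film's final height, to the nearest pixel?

First fit — 2.40:1 into 2688×1512 spans the width: 2688.00 × 1120.00.
Second fit — the 16:9 canvas into 3820×2865 spans the width: 3820.00 × 2148.75 (×1.4211 from 2688×1512).
Applying the same ×1.4211: 1120.00 → 1591.67.

1592 px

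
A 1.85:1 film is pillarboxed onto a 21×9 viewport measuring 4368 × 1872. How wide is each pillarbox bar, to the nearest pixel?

1.85:1 is narrower than 21×9, so it spans the full height.
The film is 1872 × 1.850 ≈ 3463.20 px wide.
Leftover width: 4368 − 3463.20 = 904.80 px → 452.40 each side.

452 px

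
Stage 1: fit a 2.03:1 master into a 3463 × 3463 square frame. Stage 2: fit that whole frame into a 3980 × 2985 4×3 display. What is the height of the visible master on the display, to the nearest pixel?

2.03:1 in 3463×3463: fills the width, so the master is 3463.00 × 1705.91.
Second fit — the square canvas into 3980×2985 spans the height: 2985.00 × 2985.00 (×0.8620 from 3463×3463).
Applying the same ×0.8620: 1705.91 → 1470.44.

1470 px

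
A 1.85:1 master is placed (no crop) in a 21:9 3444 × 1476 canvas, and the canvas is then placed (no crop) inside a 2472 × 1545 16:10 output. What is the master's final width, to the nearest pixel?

1960 px

1.85:1 in 3444×1476: fills the height, so the master is 2730.60 × 1476.00.
Second fit — the 21:9 canvas into 2472×1545 spans the width: 2472.00 × 1059.43 (×0.7178 from 3444×1476).
Applying the same ×0.7178: 2730.60 → 1959.94.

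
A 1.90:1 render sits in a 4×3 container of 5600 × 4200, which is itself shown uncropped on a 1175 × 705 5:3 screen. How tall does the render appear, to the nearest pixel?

495 px

1.90:1 in 5600×4200: fills the width, so the render is 5600.00 × 2947.37.
Second fit — the 4×3 canvas into 1175×705 spans the height: 940.00 × 705.00 (×0.1679 from 5600×4200).
The render scales with it: height 2947.37 × 0.1679 ≈ 494.74.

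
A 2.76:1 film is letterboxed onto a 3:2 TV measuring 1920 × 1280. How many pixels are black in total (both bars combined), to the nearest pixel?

2.76:1 (2.760) > 3:2 (1.500), so the film fills the width.
That makes the image 695.6522 px tall (1920 / 2.760).
Leftover height: 1280 − 695.6522 = 584.3478 px.
Bar area = 584.3478 × 1920 ≈ 1121948 px.

1121948 pixels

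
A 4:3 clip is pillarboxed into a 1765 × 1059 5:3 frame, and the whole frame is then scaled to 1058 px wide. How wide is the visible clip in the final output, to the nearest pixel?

In the 1765×1059 frame the clip fills the height: width = 1059 × 4/3 ≈ 1412.00 px.
Resizing to 1058 px wide multiplies everything by 0.5994: 1412.00 → 846.40 px.

846 px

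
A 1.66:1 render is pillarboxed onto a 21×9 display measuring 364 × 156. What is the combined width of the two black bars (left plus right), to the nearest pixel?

1.66:1 is narrower than 21×9, so it spans the full height.
The render is 156 × 1.660 ≈ 258.96 px wide.
Leftover width: 364 − 258.96 = 105.04 px.

105 px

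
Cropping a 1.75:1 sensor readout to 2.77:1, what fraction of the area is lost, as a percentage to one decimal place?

The width stays; only height is cut (since 2.77:1 is wider than 1.75:1).
Area ratio = (1.750)/(2.770) = 63.18%; the remaining 36.82% is cropped out.

36.8%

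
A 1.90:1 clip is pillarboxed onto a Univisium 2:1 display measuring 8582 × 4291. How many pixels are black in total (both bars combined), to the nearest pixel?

1841268 pixels

1.90:1 is narrower than Univisium 2:1, so it spans the full height.
The clip is 4291 × 1.900 ≈ 8152.9000 px wide.
8582 − 8152.9000 = 429.1000 px of bars.
Across the 4291-px span: 429.1000 × 4291 ≈ 1841268 px.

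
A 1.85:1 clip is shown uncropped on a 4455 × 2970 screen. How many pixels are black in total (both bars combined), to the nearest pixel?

2503228 pixels

1.85:1 (1.850) > 3×2 (1.500), so the clip fills the width.
Content height = 4455 / 1.850 ≈ 2408.1081 px.
Leftover height: 2970 − 2408.1081 = 561.8919 px.
Bar area = 561.8919 × 4455 ≈ 2503228 px.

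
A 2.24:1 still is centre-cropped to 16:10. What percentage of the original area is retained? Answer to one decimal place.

71.4%

16:10 is narrower than 2.24:1, so the crop keeps the full height and trims the width.
Fraction kept = (1.600)/(2.240) ≈ 71.43%.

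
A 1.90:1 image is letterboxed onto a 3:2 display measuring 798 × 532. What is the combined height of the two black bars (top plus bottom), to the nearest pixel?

1.90:1 (1.900) > 3:2 (1.500), so the image fills the width.
That makes the image 420.00 px tall (798 / 1.900).
Leftover height: 532 − 420.00 = 112.00 px.

112 px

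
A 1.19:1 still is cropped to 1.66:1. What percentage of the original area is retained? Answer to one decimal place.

1.66:1 is wider than 1.19:1, so the crop keeps the full width and trims the height.
Fraction kept = (1.190)/(1.660) ≈ 71.69%.

71.7%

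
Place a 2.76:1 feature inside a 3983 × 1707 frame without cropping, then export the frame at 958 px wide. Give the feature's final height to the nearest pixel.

347 px

At 3983×1707 the feature is width-limited, so height = 3983 / 2.760 ≈ 1443.12 px.
The frame scales by 958/3983 = 0.2405; 1443.12 × 0.2405 ≈ 347.10 px.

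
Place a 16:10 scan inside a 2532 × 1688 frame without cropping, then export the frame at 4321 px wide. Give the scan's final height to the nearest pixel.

2701 px

In the 2532×1688 frame the scan fills the width: height = 2532 × 10/16 ≈ 1582.50 px.
The frame scales by 4321/2532 = 1.7066; 1582.50 × 1.7066 ≈ 2700.62 px.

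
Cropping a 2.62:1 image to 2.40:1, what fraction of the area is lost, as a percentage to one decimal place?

8.4%

Going from 2.62:1 to 2.40:1 means cutting width while keeping height.
Fraction kept = (2.400)/(2.620) ≈ 91.60%, so 8.40% is lost.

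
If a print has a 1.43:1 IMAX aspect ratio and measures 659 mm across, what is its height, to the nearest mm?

461 mm

659 / 1.430 = 460.84.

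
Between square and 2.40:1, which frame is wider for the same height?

2.40:1

square = 1 and 2.4; 2.4 > 1.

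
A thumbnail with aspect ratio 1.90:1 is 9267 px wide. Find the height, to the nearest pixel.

4877 px

Height = 9267 / 1.900 = 4877.37.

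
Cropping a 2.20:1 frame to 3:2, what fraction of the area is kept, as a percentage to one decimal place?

The height stays; only width is cut (since 3:2 is narrower than 2.20:1).
Area ratio = (1.500)/(2.200) = 68.18% retained.

68.2%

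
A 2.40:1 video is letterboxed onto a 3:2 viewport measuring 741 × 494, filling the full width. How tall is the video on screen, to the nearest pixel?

That makes the image 308.75 px tall (741 / 2.400).

309 px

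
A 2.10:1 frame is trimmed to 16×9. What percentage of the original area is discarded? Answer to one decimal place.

The height stays; only width is cut (since 16×9 is narrower than 2.10:1).
(1.778)/(2.100) ≈ 0.847 of the area survives, leaving 15.34% discarded.

15.3%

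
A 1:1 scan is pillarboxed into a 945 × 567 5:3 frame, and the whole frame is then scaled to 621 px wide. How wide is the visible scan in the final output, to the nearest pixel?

At 945×567 the scan is height-limited, so width = 567 × 1/1 ≈ 567.00 px.
Resizing to 621 px wide multiplies everything by 0.6571: 567.00 → 372.60 px.

373 px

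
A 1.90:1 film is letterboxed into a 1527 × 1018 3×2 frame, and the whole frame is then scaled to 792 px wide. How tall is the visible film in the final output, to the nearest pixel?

At 1527×1018 the film is width-limited, so height = 1527 / 1.900 ≈ 803.68 px.
Resizing to 792 px wide multiplies everything by 0.5187: 803.68 → 416.84 px.

417 px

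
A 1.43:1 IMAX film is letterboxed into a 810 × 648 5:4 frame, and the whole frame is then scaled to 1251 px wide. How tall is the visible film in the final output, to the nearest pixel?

At 810×648 the film is width-limited, so height = 810 / 1.430 ≈ 566.43 px.
Resizing to 1251 px wide multiplies everything by 1.5444: 566.43 → 874.83 px.

875 px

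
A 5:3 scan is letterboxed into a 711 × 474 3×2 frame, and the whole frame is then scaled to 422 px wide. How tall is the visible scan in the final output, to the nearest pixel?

253 px

At 711×474 the scan is width-limited, so height = 711 × 3/5 ≈ 426.60 px.
The frame scales by 422/711 = 0.5935; 426.60 × 0.5935 ≈ 253.20 px.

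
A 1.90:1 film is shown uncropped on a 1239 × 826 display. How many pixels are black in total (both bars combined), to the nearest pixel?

215456 pixels

Since 1.900 > 1.500, the film is width-limited.
Content height = 1239 / 1.900 ≈ 652.1053 px.
Leftover height: 826 − 652.1053 = 173.8947 px.
That's 173.8947 × 1239 ≈ 215456 black pixels.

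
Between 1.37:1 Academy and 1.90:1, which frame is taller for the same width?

1.37 and 1.9; 1.9 > 1.37. The smaller width-to-height ratio is the taller frame.

1.37:1 Academy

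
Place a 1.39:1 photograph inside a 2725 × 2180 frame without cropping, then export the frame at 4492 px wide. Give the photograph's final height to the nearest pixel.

At 2725×2180 the photograph is width-limited, so height = 2725 / 1.390 ≈ 1960.43 px.
Resizing to 4492 px wide multiplies everything by 1.6484: 1960.43 → 3231.65 px.

3232 px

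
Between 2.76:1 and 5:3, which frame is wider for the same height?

2.76 and 5:3 = 1.667; 2.76 > 1.667.

2.76:1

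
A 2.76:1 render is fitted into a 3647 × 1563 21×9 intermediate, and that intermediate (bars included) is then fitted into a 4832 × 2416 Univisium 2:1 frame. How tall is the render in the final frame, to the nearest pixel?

1751 px

Inside the 3647×1563 canvas the render is width-limited at 3647.00 × 1321.38.
The 21×9 canvas is width-limited in 4832×2416, giving 4832.00 × 2070.86; scale factor 1.3249.
The render scales with it: height 1321.38 × 1.3249 ≈ 1750.72.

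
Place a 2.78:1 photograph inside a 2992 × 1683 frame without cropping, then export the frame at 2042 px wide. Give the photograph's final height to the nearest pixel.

In the 2992×1683 frame the photograph fills the width: height = 2992 / 2.780 ≈ 1076.26 px.
Resizing to 2042 px wide multiplies everything by 0.6825: 1076.26 → 734.53 px.

735 px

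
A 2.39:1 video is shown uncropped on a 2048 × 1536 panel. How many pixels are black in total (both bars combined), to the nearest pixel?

Since 2.390 > 1.333, the video is width-limited.
The video is 2048 / 2.390 ≈ 856.9038 px tall.
Leftover height: 1536 − 856.9038 = 679.0962 px.
That's 679.0962 × 2048 ≈ 1390789 black pixels.

1390789 pixels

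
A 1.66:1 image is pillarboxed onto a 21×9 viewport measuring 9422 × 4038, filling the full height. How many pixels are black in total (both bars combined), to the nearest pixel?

The image is 4038 × 1.660 ≈ 6703.0800 px wide.
Leftover width: 9422 − 6703.0800 = 2718.9200 px.
Across the 4038-px span: 2718.9200 × 4038 ≈ 10978999 px.

10978999 pixels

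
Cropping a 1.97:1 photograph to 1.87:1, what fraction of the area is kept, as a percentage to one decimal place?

Going from 1.97:1 to 1.87:1 means cutting width while keeping height.
(1.870)/(1.970) ≈ 0.949 of the area survives.

94.9%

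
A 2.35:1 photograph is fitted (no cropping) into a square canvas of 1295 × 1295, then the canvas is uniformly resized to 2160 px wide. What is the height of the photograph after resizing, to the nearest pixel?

Fitted into 1295×1295, the photograph spans the width; its height is 1295 / 2.350 ≈ 551.06 px.
The frame scales by 2160/1295 = 1.6680; 551.06 × 1.6680 ≈ 919.15 px.

919 px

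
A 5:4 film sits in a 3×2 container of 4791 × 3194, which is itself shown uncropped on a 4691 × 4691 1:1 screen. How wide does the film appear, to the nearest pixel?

First fit — 5:4 into 4791×3194 spans the height: 3992.50 × 3194.00.
The 3×2 canvas is width-limited in 4691×4691, giving 4691.00 × 3127.33; scale factor 0.9791.
Applying the same ×0.9791: 3992.50 → 3909.17.

3909 px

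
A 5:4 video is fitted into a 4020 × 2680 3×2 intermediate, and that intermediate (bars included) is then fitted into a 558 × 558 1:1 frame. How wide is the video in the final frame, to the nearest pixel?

465 px

5:4 in 4020×2680: fills the height, so the video is 3350.00 × 2680.00.
3×2 in 558×558: fills the width, so the intermediate becomes 558.00 × 372.00 — a scale of ×0.1388.
The video scales with it: width 3350.00 × 0.1388 ≈ 465.00.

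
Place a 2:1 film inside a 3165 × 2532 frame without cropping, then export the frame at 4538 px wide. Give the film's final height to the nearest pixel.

2269 px

At 3165×2532 the film is width-limited, so height = 3165 × 1/2 ≈ 1582.50 px.
Scaling 3165 → 4538 is ×1.4338, so the height becomes 1582.50 × 1.4338 ≈ 2269.00 px.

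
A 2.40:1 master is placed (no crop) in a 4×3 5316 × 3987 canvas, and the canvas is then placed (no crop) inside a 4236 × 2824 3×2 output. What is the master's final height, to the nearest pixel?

1569 px

First fit — 2.40:1 into 5316×3987 spans the width: 5316.00 × 2215.00.
The 4×3 canvas is height-limited in 4236×2824, giving 3765.33 × 2824.00; scale factor 0.7083.
The master scales with it: height 2215.00 × 0.7083 ≈ 1568.89.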